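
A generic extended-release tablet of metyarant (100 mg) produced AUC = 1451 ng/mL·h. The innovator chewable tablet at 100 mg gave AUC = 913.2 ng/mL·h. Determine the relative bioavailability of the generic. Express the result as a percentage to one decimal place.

F_rel = (AUC_test/D_test) / (AUC_ref/D_ref)
      = (1451/100) / (913.2/100)
      = 14.51 / 9.132 = 1.5889 = 158.89%

F_rel = 158.9%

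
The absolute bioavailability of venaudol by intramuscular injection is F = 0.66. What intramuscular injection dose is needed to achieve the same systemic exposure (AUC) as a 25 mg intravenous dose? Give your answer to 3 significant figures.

For equal systemic exposure: F × D_ev = D_iv
D_ev = D_iv / F = 25 / 0.66 = 37.8788 mg

D_intramuscular = 37.9 mg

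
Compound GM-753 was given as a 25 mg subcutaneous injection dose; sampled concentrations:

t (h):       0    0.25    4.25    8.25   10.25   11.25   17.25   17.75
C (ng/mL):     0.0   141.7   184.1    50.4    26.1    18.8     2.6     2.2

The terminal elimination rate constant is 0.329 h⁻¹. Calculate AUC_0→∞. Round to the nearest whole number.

Trapezoidal AUC_0→17.75:
  [0→0.25]: (0.0+141.7)/2 × 0.25 = 17.7125
  [0.25→4.25]: (141.7+184.1)/2 × 4 = 651.6
  [4.25→8.25]: (184.1+50.4)/2 × 4 = 469.0
  [8.25→10.25]: (50.4+26.1)/2 × 2 = 76.5
  [10.25→11.25]: (26.1+18.8)/2 × 1 = 22.45
  [11.25→17.25]: (18.8+2.6)/2 × 6 = 64.2
  [17.25→17.75]: (2.6+2.2)/2 × 0.5 = 1.2
  Sum = 1302.6625 ng/mL·h
Extrapolated tail: C_last / k_e = 2.2 / 0.329 = 6.687
AUC_0→∞ = 1302.6625 + 6.687 = 1309.3495 ng/mL·h

AUC = 1309 ng/mL·h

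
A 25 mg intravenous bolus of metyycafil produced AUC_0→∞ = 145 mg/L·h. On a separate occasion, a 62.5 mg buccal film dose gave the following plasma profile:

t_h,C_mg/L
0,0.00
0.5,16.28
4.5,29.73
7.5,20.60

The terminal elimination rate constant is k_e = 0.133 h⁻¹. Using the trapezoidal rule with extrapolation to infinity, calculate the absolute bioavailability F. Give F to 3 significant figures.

Trapezoidal AUC_0→7.5 (buccal film):
  [0→0.5]: (0.00+16.28)/2 × 0.5 = 4.07
  [0.5→4.5]: (16.28+29.73)/2 × 4 = 92.02
  [4.5→7.5]: (29.73+20.60)/2 × 3 = 75.495
  Sum = 171.585 mg/L·h
Tail: C_last/k_e = 20.60/0.133 = 154.887
AUC_0→∞ (buccal film) = 171.585 + 154.887 = 326.472 mg/L·h
F = (AUC_ev/D_ev)/(AUC_iv/D_iv) = (326.472/62.5)/(145/25) = 5.223552/5.8 = 0.9006

F = 0.901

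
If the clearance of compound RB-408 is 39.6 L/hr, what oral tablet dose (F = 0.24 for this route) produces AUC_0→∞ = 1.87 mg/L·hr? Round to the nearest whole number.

Dose = CL × AUC_0→∞ / F
     = 39.6 × 1.87 / 0.24 = 308.55 mg

Dose = 309 mg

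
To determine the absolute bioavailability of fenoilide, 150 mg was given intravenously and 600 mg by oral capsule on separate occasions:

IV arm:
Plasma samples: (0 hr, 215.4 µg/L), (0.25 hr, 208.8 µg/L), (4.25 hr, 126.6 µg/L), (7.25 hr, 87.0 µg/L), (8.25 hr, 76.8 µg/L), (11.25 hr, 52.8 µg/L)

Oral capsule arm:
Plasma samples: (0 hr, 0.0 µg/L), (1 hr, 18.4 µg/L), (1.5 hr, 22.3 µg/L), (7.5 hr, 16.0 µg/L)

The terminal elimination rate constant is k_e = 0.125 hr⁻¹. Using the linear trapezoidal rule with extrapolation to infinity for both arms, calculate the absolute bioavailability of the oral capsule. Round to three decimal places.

Trapezoidal AUC_0→11.25 (IV):
  [0→0.25]: (215.4+208.8)/2 × 0.25 = 53.025
  [0.25→4.25]: (208.8+126.6)/2 × 4 = 670.8
  [4.25→7.25]: (126.6+87.0)/2 × 3 = 320.4
  [7.25→8.25]: (87.0+76.8)/2 × 1 = 81.9
  [8.25→11.25]: (76.8+52.8)/2 × 3 = 194.4
  Sum = 1320.525 µg/L·hr
IV tail: 52.8/0.125 = 422.400; AUC_iv,0→∞ = 1320.525 + 422.400 = 1742.925 µg/L·hr
Trapezoidal AUC_0→7.5 (oral capsule):
  [0→1]: (0.0+18.4)/2 × 1 = 9.2
  [1→1.5]: (18.4+22.3)/2 × 0.5 = 10.175
  [1.5→7.5]: (22.3+16.0)/2 × 6 = 114.9
  Sum = 134.275 µg/L·hr
oral capsule tail: 16.0/0.125 = 128.000; AUC_ev,0→∞ = 134.275 + 128.000 = 262.275 µg/L·hr
F = (AUC_ev/D_ev)/(AUC_iv/D_iv) = (262.275/600)/(1742.925/150) = 0.437125/11.6195 = 0.0376

F = 0.038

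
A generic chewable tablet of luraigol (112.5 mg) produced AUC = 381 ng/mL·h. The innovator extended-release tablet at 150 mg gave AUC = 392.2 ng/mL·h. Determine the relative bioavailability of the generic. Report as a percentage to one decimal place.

F_rel = (AUC_test/D_test) / (AUC_ref/D_ref)
      = (381/112.5) / (392.2/150)
      = 3.38667 / 2.61467 = 1.2953 = 129.53%

F_rel = 129.5%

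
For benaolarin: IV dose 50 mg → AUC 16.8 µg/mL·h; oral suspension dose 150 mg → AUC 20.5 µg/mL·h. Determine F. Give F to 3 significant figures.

F = 0.407

F = (AUC_ev / D_ev) / (AUC_iv / D_iv)
  = (20.5/150) / (16.8/50)
  = 0.136667 / 0.336 = 0.4067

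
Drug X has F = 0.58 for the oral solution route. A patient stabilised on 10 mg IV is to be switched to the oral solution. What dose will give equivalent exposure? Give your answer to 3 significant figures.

D_oral = 17.2 mg

For equal systemic exposure: F × D_ev = D_iv
D_ev = D_iv / F = 10 / 0.58 = 17.2414 mg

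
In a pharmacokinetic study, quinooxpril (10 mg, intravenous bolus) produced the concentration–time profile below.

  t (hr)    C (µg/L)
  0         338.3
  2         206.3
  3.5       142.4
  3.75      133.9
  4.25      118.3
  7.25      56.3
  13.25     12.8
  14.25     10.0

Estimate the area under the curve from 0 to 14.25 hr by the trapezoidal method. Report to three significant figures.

Trapezoidal AUC_0→14.25:
  [0→2]: (338.3+206.3)/2 × 2 = 544.6
  [2→3.5]: (206.3+142.4)/2 × 1.5 = 261.525
  [3.5→3.75]: (142.4+133.9)/2 × 0.25 = 34.5375
  [3.75→4.25]: (133.9+118.3)/2 × 0.5 = 63.05
  [4.25→7.25]: (118.3+56.3)/2 × 3 = 261.9
  [7.25→13.25]: (56.3+12.8)/2 × 6 = 207.3
  [13.25→14.25]: (12.8+10.0)/2 × 1 = 11.4
  Sum = 1384.3125 µg/L·hr

AUC = 1380 µg/L·hr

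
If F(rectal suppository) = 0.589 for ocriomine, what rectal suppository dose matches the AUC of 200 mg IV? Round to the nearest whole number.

D_rectal = 340 mg

For equal systemic exposure: F × D_ev = D_iv
D_ev = D_iv / F = 200 / 0.589 = 339.559 mg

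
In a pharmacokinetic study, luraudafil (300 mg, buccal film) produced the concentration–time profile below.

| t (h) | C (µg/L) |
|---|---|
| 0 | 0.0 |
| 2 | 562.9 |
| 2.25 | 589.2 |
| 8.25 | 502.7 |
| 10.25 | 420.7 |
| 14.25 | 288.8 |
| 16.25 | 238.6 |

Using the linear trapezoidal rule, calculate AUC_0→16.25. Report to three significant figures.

AUC = 6850 µg/L·h

Trapezoidal AUC_0→16.25:
  [0→2]: (0.0+562.9)/2 × 2 = 562.9
  [2→2.25]: (562.9+589.2)/2 × 0.25 = 144.0125
  [2.25→8.25]: (589.2+502.7)/2 × 6 = 3275.7
  [8.25→10.25]: (502.7+420.7)/2 × 2 = 923.4
  [10.25→14.25]: (420.7+288.8)/2 × 4 = 1419.0
  [14.25→16.25]: (288.8+238.6)/2 × 2 = 527.4
  Sum = 6852.4125 µg/L·h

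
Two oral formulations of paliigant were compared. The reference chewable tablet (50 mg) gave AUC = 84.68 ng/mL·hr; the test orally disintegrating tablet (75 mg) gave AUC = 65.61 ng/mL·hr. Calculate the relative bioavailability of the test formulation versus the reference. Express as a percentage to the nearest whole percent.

F_rel = (AUC_test/D_test) / (AUC_ref/D_ref)
      = (65.61/75) / (84.68/50)
      = 0.8748 / 1.6936 = 0.5165 = 51.65%

F_rel = 52%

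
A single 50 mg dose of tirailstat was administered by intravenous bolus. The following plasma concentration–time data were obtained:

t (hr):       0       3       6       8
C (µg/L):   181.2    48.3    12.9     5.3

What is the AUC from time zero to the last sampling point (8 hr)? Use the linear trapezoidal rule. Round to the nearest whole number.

AUC = 454 µg/L·hr

Trapezoidal AUC_0→8:
  [0→3]: (181.2+48.3)/2 × 3 = 344.25
  [3→6]: (48.3+12.9)/2 × 3 = 91.8
  [6→8]: (12.9+5.3)/2 × 2 = 18.2
  Sum = 454.25 µg/L·hr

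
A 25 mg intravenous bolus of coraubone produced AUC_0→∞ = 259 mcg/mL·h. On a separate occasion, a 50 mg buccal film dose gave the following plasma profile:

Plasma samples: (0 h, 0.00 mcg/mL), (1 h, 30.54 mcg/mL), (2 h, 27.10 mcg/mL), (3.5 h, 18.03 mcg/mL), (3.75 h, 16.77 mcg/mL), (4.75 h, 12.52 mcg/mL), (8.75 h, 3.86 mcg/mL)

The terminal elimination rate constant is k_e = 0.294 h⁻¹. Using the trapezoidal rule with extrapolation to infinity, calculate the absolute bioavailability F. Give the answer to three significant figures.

F = 0.276

Trapezoidal AUC_0→8.75 (buccal film):
  [0→1]: (0.00+30.54)/2 × 1 = 15.27
  [1→2]: (30.54+27.10)/2 × 1 = 28.82
  [2→3.5]: (27.10+18.03)/2 × 1.5 = 33.8475
  [3.5→3.75]: (18.03+16.77)/2 × 0.25 = 4.35
  [3.75→4.75]: (16.77+12.52)/2 × 1 = 14.645
  [4.75→8.75]: (12.52+3.86)/2 × 4 = 32.76
  Sum = 129.6925 mcg/mL·h
Tail: C_last/k_e = 3.86/0.294 = 13.129
AUC_0→∞ (buccal film) = 129.6925 + 13.129 = 142.8215 mcg/mL·h
F = (AUC_ev/D_ev)/(AUC_iv/D_iv) = (142.8215/50)/(259/25) = 2.85643/10.36 = 0.2757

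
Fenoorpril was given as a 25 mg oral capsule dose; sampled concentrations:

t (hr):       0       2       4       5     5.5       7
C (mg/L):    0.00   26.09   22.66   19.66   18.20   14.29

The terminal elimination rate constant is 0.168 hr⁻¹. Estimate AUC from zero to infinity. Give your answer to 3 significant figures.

Trapezoidal AUC_0→7:
  [0→2]: (0.00+26.09)/2 × 2 = 26.09
  [2→4]: (26.09+22.66)/2 × 2 = 48.75
  [4→5]: (22.66+19.66)/2 × 1 = 21.16
  [5→5.5]: (19.66+18.20)/2 × 0.5 = 9.465
  [5.5→7]: (18.20+14.29)/2 × 1.5 = 24.3675
  Sum = 129.8325 mg/L·hr
Extrapolated tail: C_last / k_e = 14.29 / 0.168 = 85.060
AUC_0→∞ = 129.8325 + 85.060 = 214.8925 mg/L·hr

AUC = 215 mg/L·hr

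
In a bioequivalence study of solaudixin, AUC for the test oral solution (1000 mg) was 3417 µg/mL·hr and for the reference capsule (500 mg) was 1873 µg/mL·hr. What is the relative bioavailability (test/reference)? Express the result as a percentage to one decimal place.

F_rel = 91.2%

F_rel = (AUC_test/D_test) / (AUC_ref/D_ref)
      = (3417/1000) / (1873/500)
      = 3.417 / 3.746 = 0.9122 = 91.22%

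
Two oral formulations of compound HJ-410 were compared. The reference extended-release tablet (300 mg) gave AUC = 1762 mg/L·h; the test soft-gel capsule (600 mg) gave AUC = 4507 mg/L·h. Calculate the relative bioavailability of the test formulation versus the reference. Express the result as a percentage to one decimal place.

F_rel = (AUC_test/D_test) / (AUC_ref/D_ref)
      = (4507/600) / (1762/300)
      = 7.51167 / 5.87333 = 1.2789 = 127.89%

F_rel = 127.9%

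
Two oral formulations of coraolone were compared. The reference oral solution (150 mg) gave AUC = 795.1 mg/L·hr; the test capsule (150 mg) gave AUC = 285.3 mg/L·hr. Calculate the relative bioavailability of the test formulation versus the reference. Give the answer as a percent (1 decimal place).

F_rel = 35.9%

F_rel = (AUC_test/D_test) / (AUC_ref/D_ref)
      = (285.3/150) / (795.1/150)
      = 1.902 / 5.30067 = 0.3588 = 35.88%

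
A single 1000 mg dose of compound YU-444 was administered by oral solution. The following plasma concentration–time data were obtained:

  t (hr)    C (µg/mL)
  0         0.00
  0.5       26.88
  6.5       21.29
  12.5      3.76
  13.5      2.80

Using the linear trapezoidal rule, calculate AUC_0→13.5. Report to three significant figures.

Trapezoidal AUC_0→13.5:
  [0→0.5]: (0.00+26.88)/2 × 0.5 = 6.72
  [0.5→6.5]: (26.88+21.29)/2 × 6 = 144.51
  [6.5→12.5]: (21.29+3.76)/2 × 6 = 75.15
  [12.5→13.5]: (3.76+2.80)/2 × 1 = 3.28
  Sum = 229.66 µg/mL·hr

AUC = 230 µg/mL·hr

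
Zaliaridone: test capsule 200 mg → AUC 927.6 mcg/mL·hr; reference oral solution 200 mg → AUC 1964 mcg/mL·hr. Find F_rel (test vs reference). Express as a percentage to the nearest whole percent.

F_rel = (AUC_test/D_test) / (AUC_ref/D_ref)
      = (927.6/200) / (1964/200)
      = 4.638 / 9.82 = 0.4723 = 47.23%

F_rel = 47%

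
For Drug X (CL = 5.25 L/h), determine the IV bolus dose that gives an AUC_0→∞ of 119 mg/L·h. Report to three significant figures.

Dose_iv = CL × AUC_0→∞
     = 5.25 × 119 = 624.75 mg

Dose = 625 mg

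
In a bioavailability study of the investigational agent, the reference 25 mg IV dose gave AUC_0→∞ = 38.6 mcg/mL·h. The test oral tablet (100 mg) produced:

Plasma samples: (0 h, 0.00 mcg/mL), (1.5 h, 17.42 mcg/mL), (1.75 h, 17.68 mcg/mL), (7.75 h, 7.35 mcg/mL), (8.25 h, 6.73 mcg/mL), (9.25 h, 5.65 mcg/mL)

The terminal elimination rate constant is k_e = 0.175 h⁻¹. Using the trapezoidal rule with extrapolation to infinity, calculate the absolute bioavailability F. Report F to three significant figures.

F = 0.871

Trapezoidal AUC_0→9.25 (oral tablet):
  [0→1.5]: (0.00+17.42)/2 × 1.5 = 13.065
  [1.5→1.75]: (17.42+17.68)/2 × 0.25 = 4.3875
  [1.75→7.75]: (17.68+7.35)/2 × 6 = 75.09
  [7.75→8.25]: (7.35+6.73)/2 × 0.5 = 3.52
  [8.25→9.25]: (6.73+5.65)/2 × 1 = 6.19
  Sum = 102.2525 mcg/mL·h
Tail: C_last/k_e = 5.65/0.175 = 32.286
AUC_0→∞ (oral tablet) = 102.2525 + 32.286 = 134.5385 mcg/mL·h
F = (AUC_ev/D_ev)/(AUC_iv/D_iv) = (134.5385/100)/(38.6/25) = 1.345385/1.544 = 0.8714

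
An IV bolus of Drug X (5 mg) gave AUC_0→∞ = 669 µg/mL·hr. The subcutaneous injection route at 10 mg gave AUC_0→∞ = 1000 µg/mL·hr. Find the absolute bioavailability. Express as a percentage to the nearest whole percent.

F = (AUC_ev / D_ev) / (AUC_iv / D_iv)
  = (1000/10) / (669/5)
  = 100 / 133.8 = 0.7474
  = 74.74%

F = 75%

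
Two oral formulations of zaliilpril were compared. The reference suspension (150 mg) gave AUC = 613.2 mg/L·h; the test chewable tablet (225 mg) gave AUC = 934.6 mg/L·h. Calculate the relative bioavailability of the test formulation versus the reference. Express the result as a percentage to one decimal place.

F_rel = 101.6%

F_rel = (AUC_test/D_test) / (AUC_ref/D_ref)
      = (934.6/225) / (613.2/150)
      = 4.15378 / 4.088 = 1.0161 = 101.61%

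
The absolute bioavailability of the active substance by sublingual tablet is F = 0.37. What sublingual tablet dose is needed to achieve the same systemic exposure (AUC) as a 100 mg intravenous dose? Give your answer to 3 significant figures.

For equal systemic exposure: F × D_ev = D_iv
D_ev = D_iv / F = 100 / 0.37 = 270.27 mg

D_sublingual = 270 mg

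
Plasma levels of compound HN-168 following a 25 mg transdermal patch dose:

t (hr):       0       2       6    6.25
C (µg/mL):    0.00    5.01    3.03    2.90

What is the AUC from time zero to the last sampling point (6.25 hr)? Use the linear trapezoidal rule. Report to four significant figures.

Trapezoidal AUC_0→6.25:
  [0→2]: (0.00+5.01)/2 × 2 = 5.01
  [2→6]: (5.01+3.03)/2 × 4 = 16.08
  [6→6.25]: (3.03+2.90)/2 × 0.25 = 0.74125
  Sum = 21.83125 µg/mL·hr

AUC = 21.83 µg/mL·hr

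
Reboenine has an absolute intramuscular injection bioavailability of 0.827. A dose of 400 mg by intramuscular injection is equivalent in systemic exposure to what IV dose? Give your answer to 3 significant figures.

Systemic exposure from an extravascular dose = F × D_ev, so the equivalent IV dose is F × D_ev.
D_iv = F × D_ev = 0.827 × 400 = 330.8 mg

D_iv = 331 mg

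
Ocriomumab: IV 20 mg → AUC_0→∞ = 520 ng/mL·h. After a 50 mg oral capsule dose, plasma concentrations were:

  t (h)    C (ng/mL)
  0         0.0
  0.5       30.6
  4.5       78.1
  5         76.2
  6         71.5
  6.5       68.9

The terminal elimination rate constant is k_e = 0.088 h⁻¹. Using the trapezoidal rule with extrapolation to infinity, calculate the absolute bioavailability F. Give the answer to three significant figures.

F = 0.889

Trapezoidal AUC_0→6.5 (oral capsule):
  [0→0.5]: (0.0+30.6)/2 × 0.5 = 7.65
  [0.5→4.5]: (30.6+78.1)/2 × 4 = 217.4
  [4.5→5]: (78.1+76.2)/2 × 0.5 = 38.575
  [5→6]: (76.2+71.5)/2 × 1 = 73.85
  [6→6.5]: (71.5+68.9)/2 × 0.5 = 35.1
  Sum = 372.575 ng/mL·h
Tail: C_last/k_e = 68.9/0.088 = 782.955
AUC_0→∞ (oral capsule) = 372.575 + 782.955 = 1155.53 ng/mL·h
F = (AUC_ev/D_ev)/(AUC_iv/D_iv) = (1155.53/50)/(520/20) = 23.1106/26 = 0.8889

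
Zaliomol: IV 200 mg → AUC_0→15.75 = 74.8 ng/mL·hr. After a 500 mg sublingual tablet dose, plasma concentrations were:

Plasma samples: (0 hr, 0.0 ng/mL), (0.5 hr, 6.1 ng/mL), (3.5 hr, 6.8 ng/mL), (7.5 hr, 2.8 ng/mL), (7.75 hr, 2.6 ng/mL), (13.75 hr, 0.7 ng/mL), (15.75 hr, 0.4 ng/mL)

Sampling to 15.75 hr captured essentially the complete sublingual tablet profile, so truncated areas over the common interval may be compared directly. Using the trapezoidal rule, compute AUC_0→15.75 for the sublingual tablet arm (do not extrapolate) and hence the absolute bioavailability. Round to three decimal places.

Trapezoidal AUC_0→15.75 (sublingual tablet):
  [0→0.5]: (0.0+6.1)/2 × 0.5 = 1.525
  [0.5→3.5]: (6.1+6.8)/2 × 3 = 19.35
  [3.5→7.5]: (6.8+2.8)/2 × 4 = 19.2
  [7.5→7.75]: (2.8+2.6)/2 × 0.25 = 0.675
  [7.75→13.75]: (2.6+0.7)/2 × 6 = 9.9
  [13.75→15.75]: (0.7+0.4)/2 × 2 = 1.1
  Sum = 51.75 ng/mL·hr
F = (AUC_ev/D_ev)/(AUC_iv/D_iv) = (51.75/500)/(74.8/200) = 0.1035/0.374 = 0.2767

F = 0.277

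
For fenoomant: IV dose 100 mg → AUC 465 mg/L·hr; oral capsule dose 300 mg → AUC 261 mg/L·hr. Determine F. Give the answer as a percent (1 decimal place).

F = (AUC_ev / D_ev) / (AUC_iv / D_iv)
  = (261/300) / (465/100)
  = 0.87 / 4.65 = 0.1871
  = 18.71%

F = 18.7%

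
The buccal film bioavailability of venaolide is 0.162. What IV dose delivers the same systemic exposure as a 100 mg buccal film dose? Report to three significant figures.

Systemic exposure from an extravascular dose = F × D_ev, so the equivalent IV dose is F × D_ev.
D_iv = F × D_ev = 0.162 × 100 = 16.2 mg

D_iv = 16.2 mg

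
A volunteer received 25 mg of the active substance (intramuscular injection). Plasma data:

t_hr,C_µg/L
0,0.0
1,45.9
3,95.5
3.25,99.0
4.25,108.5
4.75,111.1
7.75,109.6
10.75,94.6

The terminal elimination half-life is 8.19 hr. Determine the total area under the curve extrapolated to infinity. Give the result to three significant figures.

AUC = 2100 µg/L·hr

Trapezoidal AUC_0→10.75:
  [0→1]: (0.0+45.9)/2 × 1 = 22.95
  [1→3]: (45.9+95.5)/2 × 2 = 141.4
  [3→3.25]: (95.5+99.0)/2 × 0.25 = 24.3125
  [3.25→4.25]: (99.0+108.5)/2 × 1 = 103.75
  [4.25→4.75]: (108.5+111.1)/2 × 0.5 = 54.9
  [4.75→7.75]: (111.1+109.6)/2 × 3 = 331.05
  [7.75→10.75]: (109.6+94.6)/2 × 3 = 306.3
  Sum = 984.6625 µg/L·hr
k_e = ln2 / t½ = 0.693147 / 8.19 = 0.0846 hr^-1
Extrapolated tail: C_last / k_e = 94.6 / 0.0846 = 1118.203
AUC_0→∞ = 984.6625 + 1118.203 = 2102.8655 µg/L·hr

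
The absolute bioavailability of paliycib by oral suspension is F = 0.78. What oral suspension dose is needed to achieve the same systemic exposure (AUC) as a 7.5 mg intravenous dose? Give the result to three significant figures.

For equal systemic exposure: F × D_ev = D_iv
D_ev = D_iv / F = 7.5 / 0.78 = 9.61538 mg

D_oral = 9.62 mg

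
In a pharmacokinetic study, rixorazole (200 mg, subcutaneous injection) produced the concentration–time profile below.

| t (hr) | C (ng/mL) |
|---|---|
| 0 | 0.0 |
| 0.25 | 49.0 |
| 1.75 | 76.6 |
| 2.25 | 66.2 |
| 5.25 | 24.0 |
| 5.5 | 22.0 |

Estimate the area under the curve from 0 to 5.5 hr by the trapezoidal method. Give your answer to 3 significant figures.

Trapezoidal AUC_0→5.5:
  [0→0.25]: (0.0+49.0)/2 × 0.25 = 6.125
  [0.25→1.75]: (49.0+76.6)/2 × 1.5 = 94.2
  [1.75→2.25]: (76.6+66.2)/2 × 0.5 = 35.7
  [2.25→5.25]: (66.2+24.0)/2 × 3 = 135.3
  [5.25→5.5]: (24.0+22.0)/2 × 0.25 = 5.75
  Sum = 277.075 ng/mL·hr

AUC = 277 ng/mL·hr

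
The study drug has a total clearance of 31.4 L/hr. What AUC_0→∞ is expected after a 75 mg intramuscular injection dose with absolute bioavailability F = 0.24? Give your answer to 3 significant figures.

AUC = 0.573 mg/L·hr

AUC_0→∞ = F × Dose / CL
        = 0.24 × 75 / 31.4 = 0.573248 mg/L·hr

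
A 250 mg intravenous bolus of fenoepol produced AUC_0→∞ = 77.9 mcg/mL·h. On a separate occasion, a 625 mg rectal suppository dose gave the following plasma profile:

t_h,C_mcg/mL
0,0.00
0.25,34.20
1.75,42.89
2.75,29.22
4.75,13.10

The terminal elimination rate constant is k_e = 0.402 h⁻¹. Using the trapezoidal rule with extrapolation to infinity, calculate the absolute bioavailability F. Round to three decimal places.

Trapezoidal AUC_0→4.75 (rectal suppository):
  [0→0.25]: (0.00+34.20)/2 × 0.25 = 4.275
  [0.25→1.75]: (34.20+42.89)/2 × 1.5 = 57.8175
  [1.75→2.75]: (42.89+29.22)/2 × 1 = 36.055
  [2.75→4.75]: (29.22+13.10)/2 × 2 = 42.32
  Sum = 140.4675 mcg/mL·h
Tail: C_last/k_e = 13.10/0.402 = 32.587
AUC_0→∞ (rectal suppository) = 140.4675 + 32.587 = 173.0545 mcg/mL·h
F = (AUC_ev/D_ev)/(AUC_iv/D_iv) = (173.0545/625)/(77.9/250) = 0.2768872/0.3116 = 0.8886

F = 0.889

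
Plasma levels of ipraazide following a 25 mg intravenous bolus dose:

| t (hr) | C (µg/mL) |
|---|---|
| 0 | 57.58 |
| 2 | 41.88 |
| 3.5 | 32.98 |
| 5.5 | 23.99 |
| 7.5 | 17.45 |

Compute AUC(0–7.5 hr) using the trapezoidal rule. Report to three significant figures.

AUC = 254 µg/mL·hr

Trapezoidal AUC_0→7.5:
  [0→2]: (57.58+41.88)/2 × 2 = 99.46
  [2→3.5]: (41.88+32.98)/2 × 1.5 = 56.145
  [3.5→5.5]: (32.98+23.99)/2 × 2 = 56.97
  [5.5→7.5]: (23.99+17.45)/2 × 2 = 41.44
  Sum = 254.015 µg/mL·hr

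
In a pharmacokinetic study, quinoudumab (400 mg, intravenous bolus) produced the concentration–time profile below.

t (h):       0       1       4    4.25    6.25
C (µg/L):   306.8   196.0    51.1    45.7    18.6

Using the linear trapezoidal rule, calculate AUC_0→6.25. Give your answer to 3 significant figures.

AUC = 698 µg/L·h

Trapezoidal AUC_0→6.25:
  [0→1]: (306.8+196.0)/2 × 1 = 251.4
  [1→4]: (196.0+51.1)/2 × 3 = 370.65
  [4→4.25]: (51.1+45.7)/2 × 0.25 = 12.1
  [4.25→6.25]: (45.7+18.6)/2 × 2 = 64.3
  Sum = 698.45 µg/L·h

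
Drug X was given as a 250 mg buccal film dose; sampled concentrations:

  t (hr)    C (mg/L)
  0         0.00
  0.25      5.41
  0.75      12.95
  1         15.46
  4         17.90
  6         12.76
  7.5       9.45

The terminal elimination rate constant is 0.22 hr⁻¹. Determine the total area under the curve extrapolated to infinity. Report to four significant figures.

AUC = 149.1 mg/L·hr

Trapezoidal AUC_0→7.5:
  [0→0.25]: (0.00+5.41)/2 × 0.25 = 0.67625
  [0.25→0.75]: (5.41+12.95)/2 × 0.5 = 4.59
  [0.75→1]: (12.95+15.46)/2 × 0.25 = 3.55125
  [1→4]: (15.46+17.90)/2 × 3 = 50.04
  [4→6]: (17.90+12.76)/2 × 2 = 30.66
  [6→7.5]: (12.76+9.45)/2 × 1.5 = 16.6575
  Sum = 106.175 mg/L·hr
Extrapolated tail: C_last / k_e = 9.45 / 0.22 = 42.955
AUC_0→∞ = 106.175 + 42.955 = 149.13 mg/L·hr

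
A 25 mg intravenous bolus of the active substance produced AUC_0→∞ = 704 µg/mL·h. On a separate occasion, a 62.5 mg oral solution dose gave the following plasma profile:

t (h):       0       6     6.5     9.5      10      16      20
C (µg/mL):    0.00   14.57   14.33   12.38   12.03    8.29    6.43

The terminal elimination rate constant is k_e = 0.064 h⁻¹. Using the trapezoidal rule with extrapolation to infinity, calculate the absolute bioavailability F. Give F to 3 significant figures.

F = 0.164

Trapezoidal AUC_0→20 (oral solution):
  [0→6]: (0.00+14.57)/2 × 6 = 43.71
  [6→6.5]: (14.57+14.33)/2 × 0.5 = 7.225
  [6.5→9.5]: (14.33+12.38)/2 × 3 = 40.065
  [9.5→10]: (12.38+12.03)/2 × 0.5 = 6.1025
  [10→16]: (12.03+8.29)/2 × 6 = 60.96
  [16→20]: (8.29+6.43)/2 × 4 = 29.44
  Sum = 187.5025 µg/mL·h
Tail: C_last/k_e = 6.43/0.064 = 100.469
AUC_0→∞ (oral solution) = 187.5025 + 100.469 = 287.9715 µg/mL·h
F = (AUC_ev/D_ev)/(AUC_iv/D_iv) = (287.9715/62.5)/(704/25) = 4.607544/28.16 = 0.1636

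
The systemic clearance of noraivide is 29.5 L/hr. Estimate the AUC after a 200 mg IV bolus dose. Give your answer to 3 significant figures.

AUC = 6.78 mg/L·hr

AUC_0→∞ = Dose_iv / CL
        = 200 / 29.5 = 6.77966 mg/L·hr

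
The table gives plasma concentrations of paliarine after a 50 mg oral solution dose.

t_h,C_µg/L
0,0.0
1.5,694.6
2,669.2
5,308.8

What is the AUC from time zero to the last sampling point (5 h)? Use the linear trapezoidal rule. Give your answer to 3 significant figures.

Trapezoidal AUC_0→5:
  [0→1.5]: (0.0+694.6)/2 × 1.5 = 520.95
  [1.5→2]: (694.6+669.2)/2 × 0.5 = 340.95
  [2→5]: (669.2+308.8)/2 × 3 = 1467.0
  Sum = 2328.9 µg/L·h

AUC = 2330 µg/L·h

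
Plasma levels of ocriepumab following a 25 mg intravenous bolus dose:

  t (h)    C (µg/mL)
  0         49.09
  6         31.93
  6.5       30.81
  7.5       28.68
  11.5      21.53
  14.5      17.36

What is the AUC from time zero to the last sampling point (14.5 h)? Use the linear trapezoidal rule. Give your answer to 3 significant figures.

AUC = 447 µg/mL·h

Trapezoidal AUC_0→14.5:
  [0→6]: (49.09+31.93)/2 × 6 = 243.06
  [6→6.5]: (31.93+30.81)/2 × 0.5 = 15.685
  [6.5→7.5]: (30.81+28.68)/2 × 1 = 29.745
  [7.5→11.5]: (28.68+21.53)/2 × 4 = 100.42
  [11.5→14.5]: (21.53+17.36)/2 × 3 = 58.335
  Sum = 447.245 µg/mL·h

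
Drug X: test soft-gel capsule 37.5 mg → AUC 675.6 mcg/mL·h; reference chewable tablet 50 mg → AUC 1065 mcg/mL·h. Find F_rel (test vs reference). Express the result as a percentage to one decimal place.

F_rel = (AUC_test/D_test) / (AUC_ref/D_ref)
      = (675.6/37.5) / (1065/50)
      = 18.016 / 21.3 = 0.8458 = 84.58%

F_rel = 84.6%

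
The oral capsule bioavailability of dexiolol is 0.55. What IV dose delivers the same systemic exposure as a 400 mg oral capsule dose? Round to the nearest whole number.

Systemic exposure from an extravascular dose = F × D_ev, so the equivalent IV dose is F × D_ev.
D_iv = F × D_ev = 0.55 × 400 = 220 mg

D_iv = 220 mg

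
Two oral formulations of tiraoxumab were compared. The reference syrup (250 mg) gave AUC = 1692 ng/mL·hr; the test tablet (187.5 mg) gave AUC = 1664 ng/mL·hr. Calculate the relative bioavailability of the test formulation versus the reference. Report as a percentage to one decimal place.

F_rel = (AUC_test/D_test) / (AUC_ref/D_ref)
      = (1664/187.5) / (1692/250)
      = 8.87467 / 6.768 = 1.3113 = 131.13%

F_rel = 131.1%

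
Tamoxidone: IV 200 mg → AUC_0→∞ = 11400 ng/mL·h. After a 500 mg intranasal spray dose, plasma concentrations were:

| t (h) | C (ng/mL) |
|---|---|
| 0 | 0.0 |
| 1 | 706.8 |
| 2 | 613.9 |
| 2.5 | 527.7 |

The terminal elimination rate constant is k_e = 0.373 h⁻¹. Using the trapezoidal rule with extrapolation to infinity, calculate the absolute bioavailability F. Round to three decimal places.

F = 0.095

Trapezoidal AUC_0→2.5 (intranasal spray):
  [0→1]: (0.0+706.8)/2 × 1 = 353.4
  [1→2]: (706.8+613.9)/2 × 1 = 660.35
  [2→2.5]: (613.9+527.7)/2 × 0.5 = 285.4
  Sum = 1299.15 ng/mL·h
Tail: C_last/k_e = 527.7/0.373 = 1414.745
AUC_0→∞ (intranasal spray) = 1299.15 + 1414.745 = 2713.895 ng/mL·h
F = (AUC_ev/D_ev)/(AUC_iv/D_iv) = (2713.895/500)/(11400/200) = 5.42779/57 = 0.0952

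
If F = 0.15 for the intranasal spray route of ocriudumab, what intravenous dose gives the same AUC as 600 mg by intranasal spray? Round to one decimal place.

D_iv = 90.0 mg

Systemic exposure from an extravascular dose = F × D_ev, so the equivalent IV dose is F × D_ev.
D_iv = F × D_ev = 0.15 × 600 = 90 mg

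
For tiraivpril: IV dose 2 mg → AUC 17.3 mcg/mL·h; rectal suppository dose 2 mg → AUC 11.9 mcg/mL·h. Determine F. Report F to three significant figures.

F = 0.688

F = (AUC_ev / D_ev) / (AUC_iv / D_iv)
  = (11.9/2) / (17.3/2)
  = 5.95 / 8.65 = 0.6879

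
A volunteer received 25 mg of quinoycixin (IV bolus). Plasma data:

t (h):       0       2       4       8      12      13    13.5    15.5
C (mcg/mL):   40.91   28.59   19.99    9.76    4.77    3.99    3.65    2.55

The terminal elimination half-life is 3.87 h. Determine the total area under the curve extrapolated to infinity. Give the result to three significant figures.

Trapezoidal AUC_0→15.5:
  [0→2]: (40.91+28.59)/2 × 2 = 69.5
  [2→4]: (28.59+19.99)/2 × 2 = 48.58
  [4→8]: (19.99+9.76)/2 × 4 = 59.5
  [8→12]: (9.76+4.77)/2 × 4 = 29.06
  [12→13]: (4.77+3.99)/2 × 1 = 4.38
  [13→13.5]: (3.99+3.65)/2 × 0.5 = 1.91
  [13.5→15.5]: (3.65+2.55)/2 × 2 = 6.2
  Sum = 219.13 mcg/mL·h
k_e = ln2 / t½ = 0.693147 / 3.87 = 0.1791 h^-1
Extrapolated tail: C_last / k_e = 2.55 / 0.1791 = 14.238
AUC_0→∞ = 219.13 + 14.238 = 233.368 mcg/mL·h

AUC = 233 mcg/mL·h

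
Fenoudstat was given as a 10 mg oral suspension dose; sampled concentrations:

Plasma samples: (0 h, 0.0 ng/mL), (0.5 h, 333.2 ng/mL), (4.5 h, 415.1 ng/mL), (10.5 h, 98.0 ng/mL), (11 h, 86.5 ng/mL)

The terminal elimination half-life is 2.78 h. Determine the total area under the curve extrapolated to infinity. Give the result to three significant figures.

Trapezoidal AUC_0→11:
  [0→0.5]: (0.0+333.2)/2 × 0.5 = 83.3
  [0.5→4.5]: (333.2+415.1)/2 × 4 = 1496.6
  [4.5→10.5]: (415.1+98.0)/2 × 6 = 1539.3
  [10.5→11]: (98.0+86.5)/2 × 0.5 = 46.125
  Sum = 3165.325 ng/mL·h
k_e = ln2 / t½ = 0.693147 / 2.78 = 0.2493 h^-1
Extrapolated tail: C_last / k_e = 86.5 / 0.2493 = 346.972
AUC_0→∞ = 3165.325 + 346.972 = 3512.297 ng/mL·h

AUC = 3510 ng/mL·h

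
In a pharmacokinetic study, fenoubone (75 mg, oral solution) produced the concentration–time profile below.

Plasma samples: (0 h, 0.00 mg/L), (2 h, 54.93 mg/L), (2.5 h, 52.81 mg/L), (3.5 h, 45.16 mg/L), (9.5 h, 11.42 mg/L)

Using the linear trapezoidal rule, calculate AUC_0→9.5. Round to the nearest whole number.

AUC = 301 mg/L·h

Trapezoidal AUC_0→9.5:
  [0→2]: (0.00+54.93)/2 × 2 = 54.93
  [2→2.5]: (54.93+52.81)/2 × 0.5 = 26.935
  [2.5→3.5]: (52.81+45.16)/2 × 1 = 48.985
  [3.5→9.5]: (45.16+11.42)/2 × 6 = 169.74
  Sum = 300.59 mg/L·h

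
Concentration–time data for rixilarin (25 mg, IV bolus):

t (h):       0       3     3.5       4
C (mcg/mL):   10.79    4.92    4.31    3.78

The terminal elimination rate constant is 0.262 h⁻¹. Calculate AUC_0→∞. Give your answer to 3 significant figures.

Trapezoidal AUC_0→4:
  [0→3]: (10.79+4.92)/2 × 3 = 23.565
  [3→3.5]: (4.92+4.31)/2 × 0.5 = 2.3075
  [3.5→4]: (4.31+3.78)/2 × 0.5 = 2.0225
  Sum = 27.895 mcg/mL·h
Extrapolated tail: C_last / k_e = 3.78 / 0.262 = 14.427
AUC_0→∞ = 27.895 + 14.427 = 42.322 mcg/mL·h

AUC = 42.3 mcg/mL·h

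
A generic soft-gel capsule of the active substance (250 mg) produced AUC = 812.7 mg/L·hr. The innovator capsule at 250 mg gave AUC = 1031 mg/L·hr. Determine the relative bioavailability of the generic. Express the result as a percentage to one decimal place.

F_rel = (AUC_test/D_test) / (AUC_ref/D_ref)
      = (812.7/250) / (1031/250)
      = 3.2508 / 4.124 = 0.7883 = 78.83%

F_rel = 78.8%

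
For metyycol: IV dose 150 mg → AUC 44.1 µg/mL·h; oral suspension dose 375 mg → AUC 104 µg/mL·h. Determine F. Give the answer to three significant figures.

F = (AUC_ev / D_ev) / (AUC_iv / D_iv)
  = (104/375) / (44.1/150)
  = 0.277333 / 0.294 = 0.9433

F = 0.943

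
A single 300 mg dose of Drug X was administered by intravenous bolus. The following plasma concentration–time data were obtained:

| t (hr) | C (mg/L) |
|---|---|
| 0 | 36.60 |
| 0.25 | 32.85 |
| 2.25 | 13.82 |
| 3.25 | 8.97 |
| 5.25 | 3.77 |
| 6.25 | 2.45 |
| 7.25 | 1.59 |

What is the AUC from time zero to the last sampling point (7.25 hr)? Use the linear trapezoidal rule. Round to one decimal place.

Trapezoidal AUC_0→7.25:
  [0→0.25]: (36.60+32.85)/2 × 0.25 = 8.68125
  [0.25→2.25]: (32.85+13.82)/2 × 2 = 46.67
  [2.25→3.25]: (13.82+8.97)/2 × 1 = 11.395
  [3.25→5.25]: (8.97+3.77)/2 × 2 = 12.74
  [5.25→6.25]: (3.77+2.45)/2 × 1 = 3.11
  [6.25→7.25]: (2.45+1.59)/2 × 1 = 2.02
  Sum = 84.61625 mg/L·hr

AUC = 84.6 mg/L·hr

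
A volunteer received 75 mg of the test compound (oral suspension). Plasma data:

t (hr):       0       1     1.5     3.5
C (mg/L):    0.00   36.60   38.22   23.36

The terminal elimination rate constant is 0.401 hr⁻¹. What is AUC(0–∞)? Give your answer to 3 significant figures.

AUC = 157 mg/L·hr

Trapezoidal AUC_0→3.5:
  [0→1]: (0.00+36.60)/2 × 1 = 18.3
  [1→1.5]: (36.60+38.22)/2 × 0.5 = 18.705
  [1.5→3.5]: (38.22+23.36)/2 × 2 = 61.58
  Sum = 98.585 mg/L·hr
Extrapolated tail: C_last / k_e = 23.36 / 0.401 = 58.254
AUC_0→∞ = 98.585 + 58.254 = 156.839 mg/L·hr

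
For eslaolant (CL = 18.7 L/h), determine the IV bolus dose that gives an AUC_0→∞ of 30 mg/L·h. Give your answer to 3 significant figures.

Dose = 561 mg

Dose_iv = CL × AUC_0→∞
     = 18.7 × 30 = 561 mg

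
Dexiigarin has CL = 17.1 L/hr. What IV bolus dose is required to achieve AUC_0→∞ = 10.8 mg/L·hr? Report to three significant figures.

Dose_iv = CL × AUC_0→∞
     = 17.1 × 10.8 = 184.68 mg

Dose = 185 mg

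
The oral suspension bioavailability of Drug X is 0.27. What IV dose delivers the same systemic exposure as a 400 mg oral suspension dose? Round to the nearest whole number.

Systemic exposure from an extravascular dose = F × D_ev, so the equivalent IV dose is F × D_ev.
D_iv = F × D_ev = 0.27 × 400 = 108 mg

D_iv = 108 mg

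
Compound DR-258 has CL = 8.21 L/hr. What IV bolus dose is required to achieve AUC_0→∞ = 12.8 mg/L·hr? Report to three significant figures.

Dose_iv = CL × AUC_0→∞
     = 8.21 × 12.8 = 105.088 mg

Dose = 105 mg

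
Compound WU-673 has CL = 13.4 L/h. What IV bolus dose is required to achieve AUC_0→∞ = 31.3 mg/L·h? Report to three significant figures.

Dose = 419 mg

Dose_iv = CL × AUC_0→∞
     = 13.4 × 31.3 = 419.42 mg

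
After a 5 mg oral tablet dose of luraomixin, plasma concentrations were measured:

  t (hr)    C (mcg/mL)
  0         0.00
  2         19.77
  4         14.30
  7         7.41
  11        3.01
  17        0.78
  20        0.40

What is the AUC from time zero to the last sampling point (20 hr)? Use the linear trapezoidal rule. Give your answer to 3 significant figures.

Trapezoidal AUC_0→20:
  [0→2]: (0.00+19.77)/2 × 2 = 19.77
  [2→4]: (19.77+14.30)/2 × 2 = 34.07
  [4→7]: (14.30+7.41)/2 × 3 = 32.565
  [7→11]: (7.41+3.01)/2 × 4 = 20.84
  [11→17]: (3.01+0.78)/2 × 6 = 11.37
  [17→20]: (0.78+0.40)/2 × 3 = 1.77
  Sum = 120.385 mcg/mL·hr

AUC = 120 mcg/mL·hr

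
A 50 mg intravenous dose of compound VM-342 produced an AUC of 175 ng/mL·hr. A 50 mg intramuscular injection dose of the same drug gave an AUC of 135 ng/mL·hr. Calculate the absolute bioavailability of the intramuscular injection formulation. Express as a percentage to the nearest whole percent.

F = 77%

F = (AUC_ev / D_ev) / (AUC_iv / D_iv)
  = (135/50) / (175/50)
  = 2.7 / 3.5 = 0.7714
  = 77.14%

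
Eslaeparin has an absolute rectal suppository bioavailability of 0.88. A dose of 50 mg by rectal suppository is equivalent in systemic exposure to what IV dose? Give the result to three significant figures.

D_iv = 44.0 mg

Systemic exposure from an extravascular dose = F × D_ev, so the equivalent IV dose is F × D_ev.
D_iv = F × D_ev = 0.88 × 50 = 44 mg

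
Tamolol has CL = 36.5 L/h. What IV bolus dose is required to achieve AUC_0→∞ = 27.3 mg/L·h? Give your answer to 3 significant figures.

Dose = 996 mg

Dose_iv = CL × AUC_0→∞
     = 36.5 × 27.3 = 996.45 mg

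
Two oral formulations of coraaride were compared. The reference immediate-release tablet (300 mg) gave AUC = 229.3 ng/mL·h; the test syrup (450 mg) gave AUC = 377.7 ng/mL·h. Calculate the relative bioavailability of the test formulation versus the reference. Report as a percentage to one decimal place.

F_rel = 109.8%

F_rel = (AUC_test/D_test) / (AUC_ref/D_ref)
      = (377.7/450) / (229.3/300)
      = 0.839333 / 0.764333 = 1.0981 = 109.81%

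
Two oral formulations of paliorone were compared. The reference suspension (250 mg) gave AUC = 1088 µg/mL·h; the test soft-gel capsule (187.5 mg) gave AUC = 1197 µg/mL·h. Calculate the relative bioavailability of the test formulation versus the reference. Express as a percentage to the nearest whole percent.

F_rel = 147%

F_rel = (AUC_test/D_test) / (AUC_ref/D_ref)
      = (1197/187.5) / (1088/250)
      = 6.384 / 4.352 = 1.4669 = 146.69%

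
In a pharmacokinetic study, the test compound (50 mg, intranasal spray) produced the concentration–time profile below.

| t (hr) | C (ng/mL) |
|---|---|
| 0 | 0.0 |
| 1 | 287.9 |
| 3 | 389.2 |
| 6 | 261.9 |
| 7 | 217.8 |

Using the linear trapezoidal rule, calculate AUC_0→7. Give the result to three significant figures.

Trapezoidal AUC_0→7:
  [0→1]: (0.0+287.9)/2 × 1 = 143.95
  [1→3]: (287.9+389.2)/2 × 2 = 677.1
  [3→6]: (389.2+261.9)/2 × 3 = 976.65
  [6→7]: (261.9+217.8)/2 × 1 = 239.85
  Sum = 2037.55 ng/mL·hr

AUC = 2040 ng/mL·hr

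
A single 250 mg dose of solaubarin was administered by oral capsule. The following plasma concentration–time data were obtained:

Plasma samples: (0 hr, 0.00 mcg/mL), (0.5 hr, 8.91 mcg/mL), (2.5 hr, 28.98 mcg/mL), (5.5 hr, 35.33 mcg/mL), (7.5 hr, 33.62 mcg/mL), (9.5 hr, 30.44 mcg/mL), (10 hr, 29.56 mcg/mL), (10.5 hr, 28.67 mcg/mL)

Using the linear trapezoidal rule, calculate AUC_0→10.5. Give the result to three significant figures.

AUC = 299 mcg/mL·hr

Trapezoidal AUC_0→10.5:
  [0→0.5]: (0.00+8.91)/2 × 0.5 = 2.2275
  [0.5→2.5]: (8.91+28.98)/2 × 2 = 37.89
  [2.5→5.5]: (28.98+35.33)/2 × 3 = 96.465
  [5.5→7.5]: (35.33+33.62)/2 × 2 = 68.95
  [7.5→9.5]: (33.62+30.44)/2 × 2 = 64.06
  [9.5→10]: (30.44+29.56)/2 × 0.5 = 15.0
  [10→10.5]: (29.56+28.67)/2 × 0.5 = 14.5575
  Sum = 299.15 mcg/mL·hr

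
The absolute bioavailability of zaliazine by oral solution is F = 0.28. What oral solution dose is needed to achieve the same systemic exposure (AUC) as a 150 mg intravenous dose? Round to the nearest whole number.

For equal systemic exposure: F × D_ev = D_iv
D_ev = D_iv / F = 150 / 0.28 = 535.714 mg

D_oral = 536 mg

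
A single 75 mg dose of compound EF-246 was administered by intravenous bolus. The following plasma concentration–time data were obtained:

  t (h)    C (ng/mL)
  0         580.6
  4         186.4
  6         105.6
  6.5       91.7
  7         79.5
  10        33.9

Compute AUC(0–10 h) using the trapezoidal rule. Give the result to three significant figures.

Trapezoidal AUC_0→10:
  [0→4]: (580.6+186.4)/2 × 4 = 1534.0
  [4→6]: (186.4+105.6)/2 × 2 = 292.0
  [6→6.5]: (105.6+91.7)/2 × 0.5 = 49.325
  [6.5→7]: (91.7+79.5)/2 × 0.5 = 42.8
  [7→10]: (79.5+33.9)/2 × 3 = 170.1
  Sum = 2088.225 ng/mL·h

AUC = 2090 ng/mL·h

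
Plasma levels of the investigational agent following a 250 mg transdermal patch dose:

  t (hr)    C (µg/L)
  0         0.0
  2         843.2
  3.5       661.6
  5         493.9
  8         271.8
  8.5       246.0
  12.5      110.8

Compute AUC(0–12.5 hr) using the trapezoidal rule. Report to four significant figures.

AUC = 4830 µg/L·hr

Trapezoidal AUC_0→12.5:
  [0→2]: (0.0+843.2)/2 × 2 = 843.2
  [2→3.5]: (843.2+661.6)/2 × 1.5 = 1128.6
  [3.5→5]: (661.6+493.9)/2 × 1.5 = 866.625
  [5→8]: (493.9+271.8)/2 × 3 = 1148.55
  [8→8.5]: (271.8+246.0)/2 × 0.5 = 129.45
  [8.5→12.5]: (246.0+110.8)/2 × 4 = 713.6
  Sum = 4830.025 µg/L·hr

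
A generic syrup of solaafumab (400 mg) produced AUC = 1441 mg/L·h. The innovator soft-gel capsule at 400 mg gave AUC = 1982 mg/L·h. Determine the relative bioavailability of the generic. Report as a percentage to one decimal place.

F_rel = (AUC_test/D_test) / (AUC_ref/D_ref)
      = (1441/400) / (1982/400)
      = 3.6025 / 4.955 = 0.7270 = 72.70%

F_rel = 72.7%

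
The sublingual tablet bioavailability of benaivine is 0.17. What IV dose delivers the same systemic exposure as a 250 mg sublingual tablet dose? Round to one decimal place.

Systemic exposure from an extravascular dose = F × D_ev, so the equivalent IV dose is F × D_ev.
D_iv = F × D_ev = 0.17 × 250 = 42.5 mg

D_iv = 42.5 mg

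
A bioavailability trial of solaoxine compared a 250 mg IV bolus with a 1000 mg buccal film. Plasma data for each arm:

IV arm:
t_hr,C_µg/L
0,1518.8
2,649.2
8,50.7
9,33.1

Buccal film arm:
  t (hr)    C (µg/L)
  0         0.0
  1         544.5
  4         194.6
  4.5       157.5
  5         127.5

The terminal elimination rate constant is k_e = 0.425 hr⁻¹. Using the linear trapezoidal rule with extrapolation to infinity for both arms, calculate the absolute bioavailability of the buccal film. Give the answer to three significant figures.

Trapezoidal AUC_0→9 (IV):
  [0→2]: (1518.8+649.2)/2 × 2 = 2168.0
  [2→8]: (649.2+50.7)/2 × 6 = 2099.7
  [8→9]: (50.7+33.1)/2 × 1 = 41.9
  Sum = 4309.6 µg/L·hr
IV tail: 33.1/0.425 = 77.882; AUC_iv,0→∞ = 4309.6 + 77.882 = 4387.482 µg/L·hr
Trapezoidal AUC_0→5 (buccal film):
  [0→1]: (0.0+544.5)/2 × 1 = 272.25
  [1→4]: (544.5+194.6)/2 × 3 = 1108.65
  [4→4.5]: (194.6+157.5)/2 × 0.5 = 88.025
  [4.5→5]: (157.5+127.5)/2 × 0.5 = 71.25
  Sum = 1540.175 µg/L·hr
buccal film tail: 127.5/0.425 = 300.000; AUC_ev,0→∞ = 1540.175 + 300.000 = 1840.175 µg/L·hr
F = (AUC_ev/D_ev)/(AUC_iv/D_iv) = (1840.175/1000)/(4387.482/250) = 1.840175/17.549928 = 0.1049

F = 0.105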